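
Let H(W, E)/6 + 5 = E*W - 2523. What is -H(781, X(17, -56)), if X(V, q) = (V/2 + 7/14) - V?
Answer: 52656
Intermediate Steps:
X(V, q) = ½ - V/2 (X(V, q) = (V*(½) + 7*(1/14)) - V = (V/2 + ½) - V = (½ + V/2) - V = ½ - V/2)
H(W, E) = -15168 + 6*E*W (H(W, E) = -30 + 6*(E*W - 2523) = -30 + 6*(-2523 + E*W) = -30 + (-15138 + 6*E*W) = -15168 + 6*E*W)
-H(781, X(17, -56)) = -(-15168 + 6*(½ - ½*17)*781) = -(-15168 + 6*(½ - 17/2)*781) = -(-15168 + 6*(-8)*781) = -(-15168 - 37488) = -1*(-52656) = 52656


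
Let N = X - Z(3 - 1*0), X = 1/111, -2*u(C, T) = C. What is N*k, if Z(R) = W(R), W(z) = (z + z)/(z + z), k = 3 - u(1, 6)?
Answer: -385/111 ≈ -3.4685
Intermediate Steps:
u(C, T) = -C/2
k = 7/2 (k = 3 - (-1)/2 = 3 - 1*(-½) = 3 + ½ = 7/2 ≈ 3.5000)
W(z) = 1 (W(z) = (2*z)/((2*z)) = (2*z)*(1/(2*z)) = 1)
X = 1/111 ≈ 0.0090090
Z(R) = 1
N = -110/111 (N = 1/111 - 1*1 = 1/111 - 1 = -110/111 ≈ -0.99099)
N*k = -110/111*7/2 = -385/111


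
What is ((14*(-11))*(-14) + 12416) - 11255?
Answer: 3317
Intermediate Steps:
((14*(-11))*(-14) + 12416) - 11255 = (-154*(-14) + 12416) - 11255 = (2156 + 12416) - 11255 = 14572 - 11255 = 3317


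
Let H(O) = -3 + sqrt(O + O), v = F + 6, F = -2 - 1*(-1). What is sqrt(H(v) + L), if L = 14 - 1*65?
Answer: sqrt(-54 + sqrt(10)) ≈ 7.1301*I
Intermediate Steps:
F = -1 (F = -2 + 1 = -1)
v = 5 (v = -1 + 6 = 5)
L = -51 (L = 14 - 65 = -51)
H(O) = -3 + sqrt(2)*sqrt(O) (H(O) = -3 + sqrt(2*O) = -3 + sqrt(2)*sqrt(O))
sqrt(H(v) + L) = sqrt((-3 + sqrt(2)*sqrt(5)) - 51) = sqrt((-3 + sqrt(10)) - 51) = sqrt(-54 + sqrt(10))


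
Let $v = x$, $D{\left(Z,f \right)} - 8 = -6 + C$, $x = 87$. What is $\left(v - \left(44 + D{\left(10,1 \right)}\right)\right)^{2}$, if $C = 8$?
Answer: $1089$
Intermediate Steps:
$D{\left(Z,f \right)} = 10$ ($D{\left(Z,f \right)} = 8 + \left(-6 + 8\right) = 8 + 2 = 10$)
$v = 87$
$\left(v - \left(44 + D{\left(10,1 \right)}\right)\right)^{2} = \left(87 - 54\right)^{2} = 33^{2} = 1089$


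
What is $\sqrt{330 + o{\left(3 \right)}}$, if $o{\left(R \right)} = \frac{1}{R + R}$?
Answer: $\frac{\sqrt{11886}}{6} \approx 18.171$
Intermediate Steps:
$o{\left(R \right)} = \frac{1}{2 R}$
$\sqrt{330 + o{\left(3 \right)}} = \sqrt{330 + \frac{1}{2 \cdot 3}} = \sqrt{330 + \frac{1}{2} \cdot \frac{1}{3}} = \sqrt{330 + \frac{1}{6}} = \sqrt{\frac{1981}{6}} = \frac{\sqrt{11886}}{6}$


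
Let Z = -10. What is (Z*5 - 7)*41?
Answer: -2337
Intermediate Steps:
(Z*5 - 7)*41 = (-10*5 - 7)*41 = (-50 - 7)*41 = -57*41 = -2337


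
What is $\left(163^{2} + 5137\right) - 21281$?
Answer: $10425$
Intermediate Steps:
$\left(163^{2} + 5137\right) - 21281 = \left(26569 + 5137\right) - 21281 = 31706 - 21281 = 10425$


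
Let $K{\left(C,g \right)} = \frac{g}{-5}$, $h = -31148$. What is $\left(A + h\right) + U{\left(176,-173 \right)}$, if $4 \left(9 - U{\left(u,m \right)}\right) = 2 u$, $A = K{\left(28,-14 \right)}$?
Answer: $- \frac{156121}{5} \approx -31224.0$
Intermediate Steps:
$K{\left(C,g \right)} = - \frac{g}{5}$ ($K{\left(C,g \right)} = g \left(- \frac{1}{5}\right) = - \frac{g}{5}$)
$A = \frac{14}{5}$ ($A = \left(- \frac{1}{5}\right) \left(-14\right) = \frac{14}{5} \approx 2.8$)
$U{\left(u,m \right)} = 9 - \frac{u}{2}$ ($U{\left(u,m \right)} = 9 - \frac{2 u}{4} = 9 - \frac{u}{2}$)
$\left(A + h\right) + U{\left(176,-173 \right)} = \left(\frac{14}{5} - 31148\right) + \left(9 - 88\right) = - \frac{155726}{5} + \left(9 - 88\right) = - \frac{155726}{5} - 79 = - \frac{156121}{5}$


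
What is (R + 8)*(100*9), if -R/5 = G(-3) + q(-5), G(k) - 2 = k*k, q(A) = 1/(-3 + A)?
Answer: -83475/2 ≈ -41738.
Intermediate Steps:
G(k) = 2 + k² (G(k) = 2 + k*k = 2 + k²)
R = -435/8 (R = -5*((2 + (-3)²) + 1/(-3 - 5)) = -5*((2 + 9) + 1/(-8)) = -5*(11 - ⅛) = -5*87/8 = -435/8 ≈ -54.375)
(R + 8)*(100*9) = (-435/8 + 8)*(100*9) = -371/8*900 = -83475/2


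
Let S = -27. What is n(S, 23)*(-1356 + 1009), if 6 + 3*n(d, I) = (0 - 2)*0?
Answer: 694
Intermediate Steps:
n(d, I) = -2 (n(d, I) = -2 + ((0 - 2)*0)/3 = -2 + (-2*0)/3 = -2 + (1/3)*0 = -2 + 0 = -2)
n(S, 23)*(-1356 + 1009) = -2*(-1356 + 1009) = -2*(-347) = 694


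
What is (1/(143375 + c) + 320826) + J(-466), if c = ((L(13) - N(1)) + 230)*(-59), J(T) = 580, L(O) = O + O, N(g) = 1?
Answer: 41246031981/128330 ≈ 3.2141e+5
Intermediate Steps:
L(O) = 2*O
c = -15045 (c = ((2*13 - 1*1) + 230)*(-59) = ((26 - 1) + 230)*(-59) = (25 + 230)*(-59) = 255*(-59) = -15045)
(1/(143375 + c) + 320826) + J(-466) = (1/(143375 - 15045) + 320826) + 580 = (1/128330 + 320826) + 580 = 41171600581/128330 + 580 = 41246031981/128330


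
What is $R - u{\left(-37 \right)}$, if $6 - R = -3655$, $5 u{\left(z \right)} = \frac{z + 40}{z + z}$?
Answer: $\frac{1354573}{370} \approx 3661.0$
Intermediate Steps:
$u{\left(z \right)} = \frac{40 + z}{10 z}$ ($u{\left(z \right)} = \frac{\left(z + 40\right) \frac{1}{z + z}}{5} = \frac{\left(40 + z\right) \frac{1}{2 z}}{5} = \frac{\frac{1}{2} \frac{1}{z} \left(40 + z\right)}{5} = \frac{40 + z}{10 z}$)
$R = 3661$ ($R = 6 - -3655 = 6 + 3655 = 3661$)
$R - u{\left(-37 \right)} = 3661 - \frac{40 - 37}{10 \left(-37\right)} = 3661 - \frac{1}{10} \left(- \frac{1}{37}\right) 3 = 3661 - - \frac{3}{370} = 3661 + \frac{3}{370} = \frac{1354573}{370}$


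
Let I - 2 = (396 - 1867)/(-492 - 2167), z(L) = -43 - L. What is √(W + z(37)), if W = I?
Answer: I*√547570529/2659 ≈ 8.8004*I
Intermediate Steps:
I = 6789/2659 (I = 2 + (396 - 1867)/(-492 - 2167) = 2 - 1471/(-2659) = 2 - 1471*(-1/2659) = 2 + 1471/2659 = 6789/2659 ≈ 2.5532)
W = 6789/2659 ≈ 2.5532
√(W + z(37)) = √(6789/2659 + (-43 - 1*37)) = √(6789/2659 + (-43 - 37)) = √(6789/2659 - 80) = √(-205931/2659) = I*√547570529/2659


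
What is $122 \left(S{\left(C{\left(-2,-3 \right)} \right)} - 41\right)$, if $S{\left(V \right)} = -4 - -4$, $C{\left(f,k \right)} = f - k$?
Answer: $-5002$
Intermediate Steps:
$S{\left(V \right)} = 0$ ($S{\left(V \right)} = -4 + 4 = 0$)
$122 \left(S{\left(C{\left(-2,-3 \right)} \right)} - 41\right) = 122 \left(0 - 41\right) = 122 \left(-41\right) = -5002$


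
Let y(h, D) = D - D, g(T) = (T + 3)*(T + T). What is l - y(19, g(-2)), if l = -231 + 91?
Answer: -140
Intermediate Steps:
g(T) = 2*T*(3 + T) (g(T) = (3 + T)*(2*T) = 2*T*(3 + T))
l = -140
y(h, D) = 0
l - y(19, g(-2)) = -140 - 1*0 = -140 + 0 = -140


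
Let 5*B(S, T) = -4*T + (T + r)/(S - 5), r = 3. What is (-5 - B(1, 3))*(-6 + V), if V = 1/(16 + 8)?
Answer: 3289/240 ≈ 13.704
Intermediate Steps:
B(S, T) = -4*T/5 + (3 + T)/(5*(-5 + S)) (B(S, T) = (-4*T + (T + 3)/(S - 5))/5 = (-4*T + (3 + T)/(-5 + S))/5 = -4*T/5 + (3 + T)/(5*(-5 + S)))
V = 1/24 ≈ 0.041667
(-5 - B(1, 3))*(-6 + V) = (-5 - (3 + 21*3 - 4*1*3)/(5*(-5 + 1)))*(-6 + 1/24) = (-5 - (3 + 63 - 12)/(5*(-4)))*(-143/24) = (-5 - (-1)*54/(5*4))*(-143/24) = (-5 - 1*(-27/10))*(-143/24) = (-5 + 27/10)*(-143/24) = -23/10*(-143/24) = 3289/240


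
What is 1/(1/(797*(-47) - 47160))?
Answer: -84619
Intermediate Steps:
1/(1/(797*(-47) - 47160)) = 1/(1/(-37459 - 47160)) = 1/(1/(-84619)) = 1/(-1/84619) = -84619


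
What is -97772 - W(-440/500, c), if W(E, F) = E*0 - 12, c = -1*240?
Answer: -97760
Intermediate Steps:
c = -240
W(E, F) = -12 (W(E, F) = 0 - 12 = -12)
-97772 - W(-440/500, c) = -97772 - 1*(-12) = -97772 + 12 = -97760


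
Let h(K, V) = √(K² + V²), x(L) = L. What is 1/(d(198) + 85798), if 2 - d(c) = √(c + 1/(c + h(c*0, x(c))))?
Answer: 33976800/2915209361591 + 6*√862499/2915209361591 ≈ 1.1657e-5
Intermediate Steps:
d(c) = 2 - √(c + 1/(c + √(c²))) (d(c) = 2 - √(c + 1/(c + √((c*0)² + c²))) = 2 - √(c + 1/(c + √(0² + c²))) = 2 - √(c + 1/(c + √(0 + c²))) = 2 - √(c + 1/(c + √(c²))))
1/(d(198) + 85798) = 1/((2 - √((1 + 198*(198 + √(198²)))/(198 + √(198²)))) + 85798) = 1/((2 - √((1 + 198*(198 + √39204))/(198 + √39204))) + 85798) = 1/((2 - √((1 + 198*(198 + 198))/(198 + 198))) + 85798) = 1/((2 - √((1 + 198*396)/396)) + 85798) = 1/((2 - √((1 + 78408)/396)) + 85798) = 1/((2 - √((1/396)*78409)) + 85798) = 1/((2 - √(78409/396)) + 85798) = 1/((2 - √862499/66) + 85798) = 1/(85800 - √862499/66)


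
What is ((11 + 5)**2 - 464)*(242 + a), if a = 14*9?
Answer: -76544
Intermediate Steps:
a = 126
((11 + 5)**2 - 464)*(242 + a) = ((11 + 5)**2 - 464)*(242 + 126) = (16**2 - 464)*368 = (256 - 464)*368 = -208*368 = -76544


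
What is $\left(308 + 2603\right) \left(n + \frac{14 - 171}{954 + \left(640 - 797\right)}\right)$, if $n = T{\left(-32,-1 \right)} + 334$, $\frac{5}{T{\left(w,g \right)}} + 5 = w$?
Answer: $\frac{28642877652}{29489} \approx 9.7131 \cdot 10^{5}$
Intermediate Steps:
$T{\left(w,g \right)} = \frac{5}{-5 + w}$
$n = \frac{12353}{37}$ ($n = \frac{5}{-5 - 32} + 334 = \frac{5}{-37} + 334 = 5 \left(- \frac{1}{37}\right) + 334 = - \frac{5}{37} + 334 = \frac{12353}{37} \approx 333.86$)
$\left(308 + 2603\right) \left(n + \frac{14 - 171}{954 + \left(640 - 797\right)}\right) = \left(308 + 2603\right) \left(\frac{12353}{37} + \frac{14 - 171}{954 + \left(640 - 797\right)}\right) = 2911 \left(\frac{12353}{37} - \frac{157}{954 + \left(640 - 797\right)}\right) = 2911 \left(\frac{12353}{37} - \frac{157}{954 - 157}\right) = 2911 \left(\frac{12353}{37} - \frac{157}{797}\right) = 2911 \cdot \frac{9839532}{29489} = \frac{28642877652}{29489}$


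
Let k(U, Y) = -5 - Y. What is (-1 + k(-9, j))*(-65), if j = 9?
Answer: 975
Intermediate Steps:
(-1 + k(-9, j))*(-65) = (-1 + (-5 - 1*9))*(-65) = (-1 + (-5 - 9))*(-65) = (-1 - 14)*(-65) = -15*(-65) = 975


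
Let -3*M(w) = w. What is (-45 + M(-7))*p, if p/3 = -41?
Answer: 5248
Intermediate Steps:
p = -123 (p = 3*(-41) = -123)
M(w) = -w/3
(-45 + M(-7))*p = (-45 - ⅓*(-7))*(-123) = (-45 + 7/3)*(-123) = -128/3*(-123) = 5248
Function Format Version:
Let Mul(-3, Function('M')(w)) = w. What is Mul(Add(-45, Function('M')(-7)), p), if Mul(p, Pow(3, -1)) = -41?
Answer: 5248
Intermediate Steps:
p = -123 (p = Mul(3, -41) = -123)
Function('M')(w) = Mul(Rational(-1, 3), w)
Mul(Add(-45, Function('M')(-7)), p) = Mul(Add(-45, Mul(Rational(-1, 3), -7)), -123) = Mul(Add(-45, Rational(7, 3)), -123) = Mul(Rational(-128, 3), -123) = 5248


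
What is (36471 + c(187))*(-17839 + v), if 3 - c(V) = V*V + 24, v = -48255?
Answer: -97885214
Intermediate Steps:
c(V) = -21 - V² (c(V) = 3 - (V*V + 24) = 3 - (V² + 24) = 3 - (24 + V²) = 3 + (-24 - V²) = -21 - V²)
(36471 + c(187))*(-17839 + v) = (36471 + (-21 - 1*187²))*(-17839 - 48255) = (36471 + (-21 - 1*34969))*(-66094) = (36471 + (-21 - 34969))*(-66094) = (36471 - 34990)*(-66094) = 1481*(-66094) = -97885214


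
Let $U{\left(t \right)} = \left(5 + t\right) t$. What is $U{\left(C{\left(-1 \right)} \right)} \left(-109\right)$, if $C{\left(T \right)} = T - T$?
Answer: $0$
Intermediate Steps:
$C{\left(T \right)} = 0$
$U{\left(t \right)} = t \left(5 + t\right)$
$U{\left(C{\left(-1 \right)} \right)} \left(-109\right) = 0 \left(5 + 0\right) \left(-109\right) = 0 \cdot 5 \left(-109\right) = 0 \left(-109\right) = 0$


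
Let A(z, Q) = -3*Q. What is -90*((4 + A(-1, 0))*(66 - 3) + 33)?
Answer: -25650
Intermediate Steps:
-90*((4 + A(-1, 0))*(66 - 3) + 33) = -90*((4 - 3*0)*(66 - 3) + 33) = -90*((4 + 0)*63 + 33) = -90*(4*63 + 33) = -90*(252 + 33) = -90*285 = -25650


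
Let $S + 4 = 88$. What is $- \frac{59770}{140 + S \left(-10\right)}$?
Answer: $\frac{5977}{70} \approx 85.386$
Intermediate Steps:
$S = 84$ ($S = -4 + 88 = 84$)
$- \frac{59770}{140 + S \left(-10\right)} = - \frac{59770}{140 + 84 \left(-10\right)} = - \frac{59770}{140 - 840} = - \frac{59770}{-700} = \left(-59770\right) \left(- \frac{1}{700}\right) = \frac{5977}{70}$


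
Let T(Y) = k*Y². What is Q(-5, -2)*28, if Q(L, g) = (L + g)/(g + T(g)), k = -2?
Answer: 98/5 ≈ 19.600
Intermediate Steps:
T(Y) = -2*Y²
Q(L, g) = (L + g)/(g - 2*g²)
Q(-5, -2)*28 = ((-1*(-5) - 1*(-2))/((-2)*(-1 + 2*(-2))))*28 = -(5 + 2)/(2*(-1 - 4))*28 = -½*7/(-5)*28 = -½*(-⅕)*7*28 = (7/10)*28 = 98/5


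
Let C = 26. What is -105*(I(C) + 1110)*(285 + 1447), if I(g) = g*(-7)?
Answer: -168766080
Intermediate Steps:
I(g) = -7*g
-105*(I(C) + 1110)*(285 + 1447) = -105*(-7*26 + 1110)*(285 + 1447) = -105*(-182 + 1110)*1732 = -97440*1732 = -105*1607296 = -168766080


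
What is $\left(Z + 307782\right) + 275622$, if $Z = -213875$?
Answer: $369529$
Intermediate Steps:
$\left(Z + 307782\right) + 275622 = \left(-213875 + 307782\right) + 275622 = 93907 + 275622 = 369529$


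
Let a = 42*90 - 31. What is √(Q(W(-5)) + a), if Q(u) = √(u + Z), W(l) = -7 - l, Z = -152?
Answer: √(3749 + I*√154) ≈ 61.229 + 0.1013*I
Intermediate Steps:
a = 3749 (a = 3780 - 31 = 3749)
Q(u) = √(-152 + u) (Q(u) = √(u - 152) = √(-152 + u))
√(Q(W(-5)) + a) = √(√(-152 + (-7 - 1*(-5))) + 3749) = √(√(-152 + (-7 + 5)) + 3749) = √(√(-152 - 2) + 3749) = √(√(-154) + 3749) = √(I*√154 + 3749) = √(3749 + I*√154)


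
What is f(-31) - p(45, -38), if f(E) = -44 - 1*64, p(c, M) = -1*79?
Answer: -29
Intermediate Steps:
p(c, M) = -79
f(E) = -108 (f(E) = -44 - 64 = -108)
f(-31) - p(45, -38) = -108 - 1*(-79) = -108 + 79 = -29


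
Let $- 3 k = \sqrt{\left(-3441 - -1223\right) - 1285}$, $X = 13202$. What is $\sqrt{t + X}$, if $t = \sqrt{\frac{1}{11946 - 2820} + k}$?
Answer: $\frac{\sqrt{80320968 + 26 \sqrt{6} \sqrt{1 - 3042 i \sqrt{3503}}}}{78} \approx 114.91 - 0.013666 i$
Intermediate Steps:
$k = - \frac{i \sqrt{3503}}{3}$ ($k = - \frac{\sqrt{\left(-3441 - -1223\right) - 1285}}{3} = - \frac{\sqrt{\left(-3441 + 1223\right) - 1285}}{3} = - \frac{\sqrt{-2218 - 1285}}{3} = - \frac{\sqrt{-3503}}{3} = - \frac{i \sqrt{3503}}{3} \approx - 19.729 i$)
$t = \sqrt{\frac{1}{9126} - \frac{i \sqrt{3503}}{3}}$ ($t = \sqrt{\frac{1}{11946 - 2820} - \frac{i \sqrt{3503}}{3}} = \sqrt{\frac{1}{9126} - \frac{i \sqrt{3503}}{3}} \approx 3.1408 - 3.1407 i$)
$\sqrt{t + X} = \sqrt{\frac{\sqrt{6 - 18252 i \sqrt{3503}}}{234} + 13202} = \sqrt{13202 + \frac{\sqrt{6 - 18252 i \sqrt{3503}}}{234}}$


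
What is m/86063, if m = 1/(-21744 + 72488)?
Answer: 1/4367180872 ≈ 2.2898e-10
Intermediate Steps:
m = 1/50744 ≈ 1.9707e-5
m/86063 = (1/50744)/86063 = (1/50744)*(1/86063) = 1/4367180872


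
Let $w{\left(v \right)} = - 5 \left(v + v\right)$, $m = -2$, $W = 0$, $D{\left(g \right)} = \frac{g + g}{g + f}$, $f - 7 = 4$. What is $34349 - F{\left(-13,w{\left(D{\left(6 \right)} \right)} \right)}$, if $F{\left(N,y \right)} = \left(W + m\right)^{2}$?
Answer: $34345$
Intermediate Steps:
$f = 11$ ($f = 7 + 4 = 11$)
$D{\left(g \right)} = \frac{2 g}{11 + g}$ ($D{\left(g \right)} = \frac{g + g}{g + 11} = \frac{2 g}{11 + g}$)
$w{\left(v \right)} = - 10 v$ ($w{\left(v \right)} = - 5 \cdot 2 v = - 10 v$)
$F{\left(N,y \right)} = 4$ ($F{\left(N,y \right)} = \left(0 - 2\right)^{2} = \left(-2\right)^{2} = 4$)
$34349 - F{\left(-13,w{\left(D{\left(6 \right)} \right)} \right)} = 34349 - 4 = 34345$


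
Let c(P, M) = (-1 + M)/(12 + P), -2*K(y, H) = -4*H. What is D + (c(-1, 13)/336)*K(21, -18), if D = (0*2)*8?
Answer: -9/77 ≈ -0.11688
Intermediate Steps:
D = 0 (D = 0*8 = 0)
K(y, H) = 2*H (K(y, H) = -(-2)*H = 2*H)
c(P, M) = (-1 + M)/(12 + P)
D + (c(-1, 13)/336)*K(21, -18) = 0 + (((-1 + 13)/(12 - 1))/336)*(2*(-18)) = 0 + ((12/11)*(1/336))*(-36) = 0 + (1/308)*(-36) = 0 - 9/77 = -9/77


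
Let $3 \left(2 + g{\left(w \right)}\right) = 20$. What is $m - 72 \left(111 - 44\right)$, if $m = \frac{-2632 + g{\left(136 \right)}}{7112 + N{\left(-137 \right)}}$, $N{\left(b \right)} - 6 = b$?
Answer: $- \frac{101036914}{20943} \approx -4824.4$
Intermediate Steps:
$g{\left(w \right)} = \frac{14}{3}$ ($g{\left(w \right)} = -2 + \frac{1}{3} \cdot 20 = -2 + \frac{20}{3} = \frac{14}{3}$)
$N{\left(b \right)} = 6 + b$
$m = - \frac{7882}{20943}$ ($m = \frac{-2632 + \frac{14}{3}}{7112 + \left(6 - 137\right)} = - \frac{7882}{3 \left(7112 - 131\right)} = - \frac{7882}{3 \cdot 6981} = \left(- \frac{7882}{3}\right) \frac{1}{6981} = - \frac{7882}{20943} \approx -0.37635$)
$m - 72 \left(111 - 44\right) = - \frac{7882}{20943} - 72 \left(111 - 44\right) = - \frac{7882}{20943} - 4824 = - \frac{101036914}{20943}$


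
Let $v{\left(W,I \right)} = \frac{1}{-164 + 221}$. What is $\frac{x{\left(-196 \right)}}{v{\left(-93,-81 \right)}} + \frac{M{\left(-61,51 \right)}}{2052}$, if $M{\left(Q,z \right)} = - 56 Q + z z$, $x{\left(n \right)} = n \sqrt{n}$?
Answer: $\frac{6017}{2052} - 156408 i \approx 2.9323 - 1.5641 \cdot 10^{5} i$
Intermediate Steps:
$v{\left(W,I \right)} = \frac{1}{57}$
$x{\left(n \right)} = n^{\frac{3}{2}}$
$M{\left(Q,z \right)} = z^{2} - 56 Q$ ($M{\left(Q,z \right)} = - 56 Q + z^{2} = z^{2} - 56 Q$)
$\frac{x{\left(-196 \right)}}{v{\left(-93,-81 \right)}} + \frac{M{\left(-61,51 \right)}}{2052} = \left(-196\right)^{\frac{3}{2}} \frac{1}{\frac{1}{57}} + \frac{51^{2} - -3416}{2052} = - 2744 i 57 + \left(2601 + 3416\right) \frac{1}{2052} = - 156408 i + 6017 \cdot \frac{1}{2052} = - 156408 i + \frac{6017}{2052} = \frac{6017}{2052} - 156408 i$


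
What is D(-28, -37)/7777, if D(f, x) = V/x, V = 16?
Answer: -16/287749 ≈ -5.5604e-5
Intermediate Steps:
D(f, x) = 16/x
D(-28, -37)/7777 = (16/(-37))/7777 = (16*(-1/37))*(1/7777) = -16/37*1/7777 = -16/287749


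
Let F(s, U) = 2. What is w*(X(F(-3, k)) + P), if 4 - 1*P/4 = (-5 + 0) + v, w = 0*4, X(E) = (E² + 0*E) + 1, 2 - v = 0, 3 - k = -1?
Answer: 0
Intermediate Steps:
k = 4 (k = 3 - 1*(-1) = 3 + 1 = 4)
v = 2 (v = 2 - 1*0 = 2 + 0 = 2)
X(E) = 1 + E² (X(E) = (E² + 0) + 1 = E² + 1 = 1 + E²)
w = 0
P = 28 (P = 16 - 4*((-5 + 0) + 2) = 16 - 4*(-5 + 2) = 16 - 4*(-3) = 16 + 12 = 28)
w*(X(F(-3, k)) + P) = 0*((1 + 2²) + 28) = 0*((1 + 4) + 28) = 0*(5 + 28) = 0*33 = 0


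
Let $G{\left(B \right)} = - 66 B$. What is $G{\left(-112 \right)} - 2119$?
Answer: $5273$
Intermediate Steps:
$G{\left(-112 \right)} - 2119 = \left(-66\right) \left(-112\right) - 2119 = 7392 - 2119 = 5273$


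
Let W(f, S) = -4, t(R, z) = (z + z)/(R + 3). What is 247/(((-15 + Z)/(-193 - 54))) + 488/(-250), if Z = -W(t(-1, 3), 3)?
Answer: 7623441/1375 ≈ 5544.3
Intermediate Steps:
t(R, z) = 2*z/(3 + R) (t(R, z) = (2*z)/(3 + R) = 2*z/(3 + R))
Z = 4 (Z = -1*(-4) = 4)
247/(((-15 + Z)/(-193 - 54))) + 488/(-250) = 247/(((-15 + 4)/(-193 - 54))) + 488/(-250) = 247/((-11/(-247))) + 488*(-1/250) = 247/((-11*(-1/247))) - 244/125 = 247/(11/247) - 244/125 = 247*(247/11) - 244/125 = 61009/11 - 244/125 = 7623441/1375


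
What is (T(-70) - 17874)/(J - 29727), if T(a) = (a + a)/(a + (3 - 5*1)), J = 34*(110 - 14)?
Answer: 321697/476334 ≈ 0.67536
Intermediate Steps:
J = 3264 (J = 34*96 = 3264)
T(a) = 2*a/(-2 + a) (T(a) = (2*a)/(a + (3 - 5)) = (2*a)/(a - 2) = (2*a)/(-2 + a) = 2*a/(-2 + a))
(T(-70) - 17874)/(J - 29727) = (2*(-70)/(-2 - 70) - 17874)/(3264 - 29727) = (2*(-70)/(-72) - 17874)/(-26463) = (2*(-70)*(-1/72) - 17874)*(-1/26463) = (35/18 - 17874)*(-1/26463) = -321697/18*(-1/26463) = 321697/476334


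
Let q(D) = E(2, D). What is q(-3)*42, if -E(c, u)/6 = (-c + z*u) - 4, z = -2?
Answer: 0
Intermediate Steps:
E(c, u) = 24 + 6*c + 12*u (E(c, u) = -6*((-c - 2*u) - 4) = -6*(-4 - c - 2*u) = 24 + 6*c + 12*u)
q(D) = 36 + 12*D (q(D) = 24 + 6*2 + 12*D = 24 + 12 + 12*D = 36 + 12*D)
q(-3)*42 = (36 + 12*(-3))*42 = (36 - 36)*42 = 0*42 = 0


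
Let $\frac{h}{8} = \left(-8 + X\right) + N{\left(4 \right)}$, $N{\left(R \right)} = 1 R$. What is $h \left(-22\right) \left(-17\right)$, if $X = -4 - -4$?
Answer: $-11968$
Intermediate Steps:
$N{\left(R \right)} = R$
$X = 0$ ($X = -4 + 4 = 0$)
$h = -32$ ($h = 8 \left(\left(-8 + 0\right) + 4\right) = 8 \left(-8 + 4\right) = 8 \left(-4\right) = -32$)
$h \left(-22\right) \left(-17\right) = \left(-32\right) \left(-22\right) \left(-17\right) = 704 \left(-17\right) = -11968$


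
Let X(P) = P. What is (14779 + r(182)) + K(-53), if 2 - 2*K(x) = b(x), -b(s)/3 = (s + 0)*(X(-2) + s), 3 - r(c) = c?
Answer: 37947/2 ≈ 18974.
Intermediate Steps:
r(c) = 3 - c
b(s) = -3*s*(-2 + s) (b(s) = -3*(s + 0)*(-2 + s) = -3*s*(-2 + s))
K(x) = 1 - 3*x*(2 - x)/2
(14779 + r(182)) + K(-53) = (14779 + (3 - 1*182)) + (1 + (3/2)*(-53)*(-2 - 53)) = (14779 + (3 - 182)) + (1 + (3/2)*(-53)*(-55)) = (14779 - 179) + (1 + 8745/2) = 14600 + 8747/2 = 37947/2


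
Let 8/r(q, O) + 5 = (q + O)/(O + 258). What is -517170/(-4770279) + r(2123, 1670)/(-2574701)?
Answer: 865077098003254/7979233358489157 ≈ 0.10842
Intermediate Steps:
r(q, O) = 8/(-5 + (O + q)/(258 + O)) (r(q, O) = 8/(-5 + (q + O)/(O + 258)) = 8/(-5 + (O + q)/(258 + O)))
-517170/(-4770279) + r(2123, 1670)/(-2574701) = -517170/(-4770279) + (8*(258 + 1670)/(-1290 + 2123 - 4*1670))/(-2574701) = -517170*(-1/4770279) + (8*1928/(-1290 + 2123 - 6680))*(-1/2574701) = 172390/1590093 + (8*1928/(-5847))*(-1/2574701) = 172390/1590093 + (8*(-1/5847)*1928)*(-1/2574701) = 172390/1590093 - 15424/5847*(-1/2574701) = 172390/1590093 + 15424/15054276747 = 865077098003254/7979233358489157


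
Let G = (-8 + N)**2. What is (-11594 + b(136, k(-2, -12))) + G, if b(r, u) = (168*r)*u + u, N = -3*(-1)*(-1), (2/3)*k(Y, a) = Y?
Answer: -80020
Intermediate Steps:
k(Y, a) = 3*Y/2
N = -3 (N = 3*(-1) = -3)
G = 121 (G = (-8 - 3)**2 = (-11)**2 = 121)
b(r, u) = u + 168*r*u (b(r, u) = 168*r*u + u = u + 168*r*u)
(-11594 + b(136, k(-2, -12))) + G = (-11594 + ((3/2)*(-2))*(1 + 168*136)) + 121 = (-11594 - 3*(1 + 22848)) + 121 = (-11594 - 3*22849) + 121 = (-11594 - 68547) + 121 = -80141 + 121 = -80020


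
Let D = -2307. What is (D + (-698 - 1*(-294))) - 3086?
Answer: -5797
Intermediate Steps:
(D + (-698 - 1*(-294))) - 3086 = (-2307 + (-698 - 1*(-294))) - 3086 = (-2307 + (-698 + 294)) - 3086 = (-2307 - 404) - 3086 = -2711 - 3086 = -5797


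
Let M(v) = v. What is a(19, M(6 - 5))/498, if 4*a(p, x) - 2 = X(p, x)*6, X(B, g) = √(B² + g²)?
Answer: 1/996 + √362/332 ≈ 0.058312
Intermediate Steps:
a(p, x) = ½ + 3*√(p² + x²)/2 (a(p, x) = ½ + (√(p² + x²)*6)/4 = ½ + (6*√(p² + x²))/4 = ½ + 3*√(p² + x²)/2)
a(19, M(6 - 5))/498 = (½ + 3*√(19² + (6 - 5)²)/2)/498 = (½ + 3*√(361 + 1²)/2)*(1/498) = (½ + 3*√(361 + 1)/2)*(1/498) = (½ + 3*√362/2)*(1/498) = 1/996 + √362/332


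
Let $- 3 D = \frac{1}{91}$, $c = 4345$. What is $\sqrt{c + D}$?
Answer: $\frac{2 \sqrt{80957058}}{273} \approx 65.917$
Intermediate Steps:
$D = - \frac{1}{273}$ ($D = - \frac{1}{3 \cdot 91} = \left(- \frac{1}{3}\right) \frac{1}{91} = - \frac{1}{273} \approx -0.003663$)
$\sqrt{c + D} = \sqrt{4345 - \frac{1}{273}} = \sqrt{\frac{1186184}{273}} = \frac{2 \sqrt{80957058}}{273}$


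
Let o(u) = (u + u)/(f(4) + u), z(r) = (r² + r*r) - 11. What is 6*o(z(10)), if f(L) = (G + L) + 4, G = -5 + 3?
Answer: 756/65 ≈ 11.631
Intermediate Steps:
z(r) = -11 + 2*r² (z(r) = (r² + r²) - 11 = 2*r² - 11 = -11 + 2*r²)
G = -2
f(L) = 2 + L (f(L) = (-2 + L) + 4 = 2 + L)
o(u) = 2*u/(6 + u) (o(u) = (u + u)/((2 + 4) + u) = (2*u)/(6 + u) = 2*u/(6 + u))
6*o(z(10)) = 6*(2*(-11 + 2*10²)/(6 + (-11 + 2*10²))) = 6*(2*(-11 + 2*100)/(6 + (-11 + 2*100))) = 6*(2*(-11 + 200)/(6 + (-11 + 200))) = 6*(2*189/(6 + 189)) = 6*(2*189/195) = 6*(2*189*(1/195)) = 6*(126/65) = 756/65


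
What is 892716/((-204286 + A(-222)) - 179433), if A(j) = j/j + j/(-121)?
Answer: -9001553/3869138 ≈ -2.3265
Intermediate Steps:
A(j) = 1 - j/121 (A(j) = 1 + j*(-1/121) = 1 - j/121)
892716/((-204286 + A(-222)) - 179433) = 892716/((-204286 + (1 - 1/121*(-222))) - 179433) = 892716/((-204286 + (1 + 222/121)) - 179433) = 892716/((-204286 + 343/121) - 179433) = 892716/(-24718263/121 - 179433) = 892716/(-46429656/121) = 892716*(-121/46429656) = -9001553/3869138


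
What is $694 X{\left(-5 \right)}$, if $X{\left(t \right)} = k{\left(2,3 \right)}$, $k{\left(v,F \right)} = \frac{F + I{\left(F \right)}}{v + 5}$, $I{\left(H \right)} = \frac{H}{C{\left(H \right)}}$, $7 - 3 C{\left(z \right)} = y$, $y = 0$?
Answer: $\frac{20820}{49} \approx 424.9$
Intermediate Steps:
$C{\left(z \right)} = \frac{7}{3}$ ($C{\left(z \right)} = \frac{7}{3} - 0 = \frac{7}{3} + 0 = \frac{7}{3}$)
$I{\left(H \right)} = \frac{3 H}{7}$ ($I{\left(H \right)} = \frac{H}{\frac{7}{3}} = H \frac{3}{7} = \frac{3 H}{7}$)
$k{\left(v,F \right)} = \frac{10 F}{7 \left(5 + v\right)}$ ($k{\left(v,F \right)} = \frac{F + \frac{3 F}{7}}{v + 5} = \frac{\frac{10}{7} F}{5 + v} = \frac{10 F}{7 \left(5 + v\right)}$)
$X{\left(t \right)} = \frac{30}{49}$ ($X{\left(t \right)} = \frac{10}{7} \cdot 3 \frac{1}{5 + 2} = \frac{10}{7} \cdot 3 \cdot \frac{1}{7} = \frac{30}{49}$)
$694 X{\left(-5 \right)} = 694 \cdot \frac{30}{49} = \frac{20820}{49}$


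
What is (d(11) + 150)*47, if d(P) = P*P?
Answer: 12737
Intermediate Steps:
d(P) = P²
(d(11) + 150)*47 = (11² + 150)*47 = (121 + 150)*47 = 271*47 = 12737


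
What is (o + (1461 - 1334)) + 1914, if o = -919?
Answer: 1122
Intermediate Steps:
(o + (1461 - 1334)) + 1914 = (-919 + (1461 - 1334)) + 1914 = (-919 + 127) + 1914 = -792 + 1914 = 1122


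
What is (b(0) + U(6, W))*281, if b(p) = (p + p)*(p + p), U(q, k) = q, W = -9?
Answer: 1686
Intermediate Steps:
b(p) = 4*p² (b(p) = (2*p)*(2*p) = 4*p²)
(b(0) + U(6, W))*281 = (4*0² + 6)*281 = (4*0 + 6)*281 = (0 + 6)*281 = 6*281 = 1686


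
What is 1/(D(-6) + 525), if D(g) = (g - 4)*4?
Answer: 1/485 ≈ 0.0020619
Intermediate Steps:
D(g) = -16 + 4*g (D(g) = (-4 + g)*4 = -16 + 4*g)
1/(D(-6) + 525) = 1/((-16 + 4*(-6)) + 525) = 1/((-16 - 24) + 525) = 1/(-40 + 525) = 1/485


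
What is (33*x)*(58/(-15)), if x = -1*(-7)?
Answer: -4466/5 ≈ -893.20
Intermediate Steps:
x = 7
(33*x)*(58/(-15)) = (33*7)*(58/(-15)) = 231*(58*(-1/15)) = 231*(-58/15) = -4466/5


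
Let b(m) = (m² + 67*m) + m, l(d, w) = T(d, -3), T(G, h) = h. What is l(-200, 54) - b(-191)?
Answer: -23496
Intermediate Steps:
l(d, w) = -3
b(m) = m² + 68*m
l(-200, 54) - b(-191) = -3 - (-191)*(68 - 191) = -3 - (-191)*(-123) = -3 - 1*23493 = -3 - 23493 = -23496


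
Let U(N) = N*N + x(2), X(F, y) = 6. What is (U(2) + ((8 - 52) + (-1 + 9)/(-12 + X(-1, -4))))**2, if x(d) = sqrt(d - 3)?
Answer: 15367/9 - 248*I/3 ≈ 1707.4 - 82.667*I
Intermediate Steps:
x(d) = sqrt(-3 + d)
U(N) = I + N**2 (U(N) = N*N + sqrt(-3 + 2) = N**2 + sqrt(-1) = N**2 + I = I + N**2)
(U(2) + ((8 - 52) + (-1 + 9)/(-12 + X(-1, -4))))**2 = ((I + 2**2) + ((8 - 52) + (-1 + 9)/(-12 + 6)))**2 = ((I + 4) + (-44 + 8/(-6)))**2 = ((4 + I) + (-44 + 8*(-1/6)))**2 = ((4 + I) + (-44 - 4/3))**2 = ((4 + I) - 136/3)**2 = (-124/3 + I)**2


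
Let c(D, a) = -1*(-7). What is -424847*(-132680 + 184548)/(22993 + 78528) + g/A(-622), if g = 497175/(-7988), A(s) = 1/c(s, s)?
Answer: -176376597919873/810949748 ≈ -2.1749e+5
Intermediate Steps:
c(D, a) = 7
A(s) = ⅐ (A(s) = 1/7 = ⅐)
g = -497175/7988 (g = 497175*(-1/7988) = -497175/7988 ≈ -62.240)
-424847*(-132680 + 184548)/(22993 + 78528) + g/A(-622) = -424847*(-132680 + 184548)/(22993 + 78528) - 497175/(7988*⅐) = -424847/(101521/51868) - 497175/7988*7 = -424847/(101521*(1/51868)) - 3480225/7988 = -424847/101521/51868 - 3480225/7988 = -424847*51868/101521 - 3480225/7988 = -22035964196/101521 - 3480225/7988 = -176376597919873/810949748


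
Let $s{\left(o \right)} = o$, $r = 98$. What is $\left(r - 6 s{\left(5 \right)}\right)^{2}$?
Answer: $4624$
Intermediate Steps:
$\left(r - 6 s{\left(5 \right)}\right)^{2} = \left(98 - 30\right)^{2} = 68^{2} = 4624$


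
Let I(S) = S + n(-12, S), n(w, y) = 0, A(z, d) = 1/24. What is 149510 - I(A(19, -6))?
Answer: 3588239/24 ≈ 1.4951e+5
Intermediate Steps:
A(z, d) = 1/24
I(S) = S (I(S) = S + 0 = S)
149510 - I(A(19, -6)) = 149510 - 1*1/24 = 149510 - 1/24 = 3588239/24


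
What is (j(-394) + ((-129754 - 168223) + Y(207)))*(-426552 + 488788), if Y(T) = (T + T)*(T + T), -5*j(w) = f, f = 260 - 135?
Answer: -7879451016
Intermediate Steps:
f = 125
j(w) = -25 (j(w) = -⅕*125 = -25)
Y(T) = 4*T² (Y(T) = (2*T)*(2*T) = 4*T²)
(j(-394) + ((-129754 - 168223) + Y(207)))*(-426552 + 488788) = (-25 + ((-129754 - 168223) + 4*207²))*(-426552 + 488788) = (-25 + (-297977 + 4*42849))*62236 = (-25 + (-297977 + 171396))*62236 = (-25 - 126581)*62236 = -126606*62236 = -7879451016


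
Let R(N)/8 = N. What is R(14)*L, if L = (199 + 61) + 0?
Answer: 29120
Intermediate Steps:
R(N) = 8*N
L = 260 (L = 260 + 0 = 260)
R(14)*L = (8*14)*260 = 112*260 = 29120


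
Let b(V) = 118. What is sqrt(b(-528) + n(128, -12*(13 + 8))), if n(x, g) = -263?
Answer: I*sqrt(145) ≈ 12.042*I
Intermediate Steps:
sqrt(b(-528) + n(128, -12*(13 + 8))) = sqrt(118 - 263) = sqrt(-145) = I*sqrt(145)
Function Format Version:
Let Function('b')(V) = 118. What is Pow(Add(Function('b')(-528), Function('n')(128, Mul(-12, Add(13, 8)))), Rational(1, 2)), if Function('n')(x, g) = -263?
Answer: Mul(I, Pow(145, Rational(1, 2))) ≈ Mul(12.042, I)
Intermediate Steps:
Pow(Add(Function('b')(-528), Function('n')(128, Mul(-12, Add(13, 8)))), Rational(1, 2)) = Pow(Add(118, -263), Rational(1, 2)) = Pow(-145, Rational(1, 2)) = Mul(I, Pow(145, Rational(1, 2)))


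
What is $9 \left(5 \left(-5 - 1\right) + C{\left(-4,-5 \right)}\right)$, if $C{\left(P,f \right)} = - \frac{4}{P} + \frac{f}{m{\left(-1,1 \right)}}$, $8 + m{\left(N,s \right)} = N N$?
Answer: $- \frac{1782}{7} \approx -254.57$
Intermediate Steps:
$m{\left(N,s \right)} = -8 + N^{2}$ ($m{\left(N,s \right)} = -8 + N N = -8 + N^{2}$)
$C{\left(P,f \right)} = - \frac{4}{P} - \frac{f}{7}$ ($C{\left(P,f \right)} = - \frac{4}{P} + \frac{f}{-8 + \left(-1\right)^{2}} = - \frac{4}{P} + \frac{f}{-8 + 1} = - \frac{4}{P} + \frac{f}{-7} = - \frac{4}{P} + f \left(- \frac{1}{7}\right) = - \frac{4}{P} - \frac{f}{7}$)
$9 \left(5 \left(-5 - 1\right) + C{\left(-4,-5 \right)}\right) = 9 \left(5 \left(-5 - 1\right) - \left(- \frac{5}{7} + \frac{4}{-4}\right)\right) = 9 \left(5 \left(-6\right) + \left(\left(-4\right) \left(- \frac{1}{4}\right) + \frac{5}{7}\right)\right) = 9 \left(-30 + \left(1 + \frac{5}{7}\right)\right) = 9 \left(-30 + \frac{12}{7}\right) = 9 \left(- \frac{198}{7}\right) = - \frac{1782}{7}$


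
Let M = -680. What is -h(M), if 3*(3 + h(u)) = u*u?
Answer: -462391/3 ≈ -1.5413e+5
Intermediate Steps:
h(u) = -3 + u²/3 (h(u) = -3 + (u*u)/3 = -3 + u²/3)
-h(M) = -(-3 + (⅓)*(-680)²) = -(-3 + (⅓)*462400) = -(-3 + 462400/3) = -1*462391/3 = -462391/3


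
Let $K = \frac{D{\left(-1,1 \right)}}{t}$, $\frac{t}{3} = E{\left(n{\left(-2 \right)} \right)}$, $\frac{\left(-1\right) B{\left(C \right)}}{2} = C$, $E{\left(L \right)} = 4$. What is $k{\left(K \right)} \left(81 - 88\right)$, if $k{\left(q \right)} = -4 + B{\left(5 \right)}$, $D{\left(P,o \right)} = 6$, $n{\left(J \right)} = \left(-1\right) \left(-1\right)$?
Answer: $98$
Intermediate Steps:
$n{\left(J \right)} = 1$
$B{\left(C \right)} = - 2 C$
$t = 12$ ($t = 3 \cdot 4 = 12$)
$K = \frac{1}{2}$ ($K = \frac{6}{12} = 6 \cdot \frac{1}{12} = \frac{1}{2} \approx 0.5$)
$k{\left(q \right)} = -14$ ($k{\left(q \right)} = -4 - 10 = -14$)
$k{\left(K \right)} \left(81 - 88\right) = - 14 \left(81 - 88\right) = \left(-14\right) \left(-7\right) = 98$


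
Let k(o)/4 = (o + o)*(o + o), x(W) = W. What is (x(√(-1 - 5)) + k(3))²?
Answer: (144 + I*√6)² ≈ 20730.0 + 705.45*I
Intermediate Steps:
k(o) = 16*o² (k(o) = 4*((o + o)*(o + o)) = 4*((2*o)*(2*o)) = 4*(4*o²) = 16*o²)
(x(√(-1 - 5)) + k(3))² = (√(-1 - 5) + 16*3²)² = (√(-6) + 16*9)² = (I*√6 + 144)² = (144 + I*√6)²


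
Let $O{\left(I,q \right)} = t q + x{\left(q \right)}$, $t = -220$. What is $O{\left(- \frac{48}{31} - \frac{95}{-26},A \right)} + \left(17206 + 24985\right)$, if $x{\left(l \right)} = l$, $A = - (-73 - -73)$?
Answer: $42191$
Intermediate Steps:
$A = 0$ ($A = - (-73 + 73) = \left(-1\right) 0 = 0$)
$O{\left(I,q \right)} = - 219 q$ ($O{\left(I,q \right)} = - 220 q + q = - 219 q$)
$O{\left(- \frac{48}{31} - \frac{95}{-26},A \right)} + \left(17206 + 24985\right) = \left(-219\right) 0 + \left(17206 + 24985\right) = 0 + 42191 = 42191$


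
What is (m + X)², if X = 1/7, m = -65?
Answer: 206116/49 ≈ 4206.4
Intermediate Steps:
X = ⅐ ≈ 0.14286
(m + X)² = (-65 + ⅐)² = (-454/7)² = 206116/49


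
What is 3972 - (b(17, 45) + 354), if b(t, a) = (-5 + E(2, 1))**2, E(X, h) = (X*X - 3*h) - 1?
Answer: 3593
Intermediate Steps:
E(X, h) = -1 + X**2 - 3*h (E(X, h) = (X**2 - 3*h) - 1 = -1 + X**2 - 3*h)
b(t, a) = 25 (b(t, a) = (-5 + (-1 + 2**2 - 3*1))**2 = (-5 + (-1 + 4 - 3))**2 = (-5 + 0)**2 = (-5)**2 = 25)
3972 - (b(17, 45) + 354) = 3972 - (25 + 354) = 3972 - 1*379 = 3972 - 379 = 3593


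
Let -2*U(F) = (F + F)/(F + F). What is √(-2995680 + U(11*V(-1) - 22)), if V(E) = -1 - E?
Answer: I*√11982722/2 ≈ 1730.8*I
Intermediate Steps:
U(F) = -½ (U(F) = -(F + F)/(2*(F + F)) = -2*F/(2*(2*F)) = -2*F*1/(2*F)/2 = -½*1 = -½)
√(-2995680 + U(11*V(-1) - 22)) = √(-2995680 - ½) = √(-5991361/2) = I*√11982722/2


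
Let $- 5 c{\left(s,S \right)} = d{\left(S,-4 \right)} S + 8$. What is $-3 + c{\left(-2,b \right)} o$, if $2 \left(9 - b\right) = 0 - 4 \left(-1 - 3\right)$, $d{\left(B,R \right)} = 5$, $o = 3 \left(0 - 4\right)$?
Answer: $\frac{141}{5} \approx 28.2$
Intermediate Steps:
$o = -12$ ($o = 3 \left(-4\right) = -12$)
$b = 1$ ($b = 9 - \frac{0 - 4 \left(-1 - 3\right)}{2} = 9 - \frac{0 - -16}{2} = 9 - \frac{0 + 16}{2} = 9 - 8 = 1$)
$c{\left(s,S \right)} = - \frac{8}{5} - S$ ($c{\left(s,S \right)} = - \frac{5 S + 8}{5} = - \frac{8 + 5 S}{5} = - \frac{8}{5} - S$)
$-3 + c{\left(-2,b \right)} o = -3 + \left(- \frac{8}{5} - 1\right) \left(-12\right) = -3 - - \frac{156}{5} = -3 + \frac{156}{5} = \frac{141}{5}$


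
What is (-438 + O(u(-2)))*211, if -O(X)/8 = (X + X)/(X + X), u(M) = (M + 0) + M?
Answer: -94106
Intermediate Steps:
u(M) = 2*M (u(M) = M + M = 2*M)
O(X) = -8 (O(X) = -8*(X + X)/(X + X) = -8*2*X/(2*X) = -8*2*X*1/(2*X) = -8*1 = -8)
(-438 + O(u(-2)))*211 = (-438 - 8)*211 = -446*211 = -94106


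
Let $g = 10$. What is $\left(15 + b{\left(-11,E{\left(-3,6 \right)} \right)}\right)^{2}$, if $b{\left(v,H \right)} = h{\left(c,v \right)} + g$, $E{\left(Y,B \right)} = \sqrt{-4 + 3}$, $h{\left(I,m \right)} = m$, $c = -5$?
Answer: $196$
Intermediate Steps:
$E{\left(Y,B \right)} = i$ ($E{\left(Y,B \right)} = \sqrt{-1} = i$)
$b{\left(v,H \right)} = 10 + v$ ($b{\left(v,H \right)} = v + 10 = 10 + v$)
$\left(15 + b{\left(-11,E{\left(-3,6 \right)} \right)}\right)^{2} = \left(15 + \left(10 - 11\right)\right)^{2} = \left(15 - 1\right)^{2} = 14^{2} = 196$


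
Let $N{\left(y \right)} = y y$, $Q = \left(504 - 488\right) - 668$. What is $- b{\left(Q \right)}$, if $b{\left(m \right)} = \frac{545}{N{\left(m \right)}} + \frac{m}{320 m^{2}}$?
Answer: $- \frac{43437}{34008320} \approx -0.0012772$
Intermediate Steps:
$Q = -652$ ($Q = 16 - 668 = -652$)
$N{\left(y \right)} = y^{2}$
$b{\left(m \right)} = \frac{545}{m^{2}} + \frac{1}{320 m}$ ($b{\left(m \right)} = \frac{545}{m^{2}} + \frac{m}{320 m^{2}} = \frac{545}{m^{2}} + m \frac{1}{320 m^{2}} = \frac{545}{m^{2}} + \frac{1}{320 m}$)
$- b{\left(Q \right)} = - \frac{174400 - 652}{320 \cdot 425104} = - \frac{173748}{320 \cdot 425104} = \left(-1\right) \frac{43437}{34008320} = - \frac{43437}{34008320}$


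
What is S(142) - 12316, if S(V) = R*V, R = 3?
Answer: -11890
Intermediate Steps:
S(V) = 3*V
S(142) - 12316 = 3*142 - 12316 = 426 - 12316 = -11890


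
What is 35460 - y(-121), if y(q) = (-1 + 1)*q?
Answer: 35460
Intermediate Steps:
y(q) = 0 (y(q) = 0*q = 0)
35460 - y(-121) = 35460 - 1*0 = 35460 + 0 = 35460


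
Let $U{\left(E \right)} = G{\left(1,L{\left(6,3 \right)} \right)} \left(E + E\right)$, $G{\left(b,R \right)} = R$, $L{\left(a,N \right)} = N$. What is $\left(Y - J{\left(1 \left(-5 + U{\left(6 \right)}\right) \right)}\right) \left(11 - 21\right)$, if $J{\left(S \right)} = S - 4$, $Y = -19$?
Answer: $460$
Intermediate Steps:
$U{\left(E \right)} = 6 E$ ($U{\left(E \right)} = 3 \left(E + E\right) = 3 \cdot 2 E = 6 E$)
$J{\left(S \right)} = -4 + S$ ($J{\left(S \right)} = S - 4 = -4 + S$)
$\left(Y - J{\left(1 \left(-5 + U{\left(6 \right)}\right) \right)}\right) \left(11 - 21\right) = \left(-19 - \left(-4 + 1 \left(-5 + 6 \cdot 6\right)\right)\right) \left(11 - 21\right) = \left(-19 - \left(-4 + 1 \left(-5 + 36\right)\right)\right) \left(-10\right) = \left(-19 - \left(-4 + 1 \cdot 31\right)\right) \left(-10\right) = \left(-19 - \left(-4 + 31\right)\right) \left(-10\right) = \left(-19 - 27\right) \left(-10\right) = \left(-46\right) \left(-10\right) = 460$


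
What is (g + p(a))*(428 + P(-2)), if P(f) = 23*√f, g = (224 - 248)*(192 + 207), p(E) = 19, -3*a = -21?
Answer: -4090396 - 219811*I*√2 ≈ -4.0904e+6 - 3.1086e+5*I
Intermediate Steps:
a = 7 (a = -⅓*(-21) = 7)
g = -9576 (g = -24*399 = -9576)
(g + p(a))*(428 + P(-2)) = (-9576 + 19)*(428 + 23*√(-2)) = -9557*(428 + 23*(I*√2)) = -9557*(428 + 23*I*√2) = -4090396 - 219811*I*√2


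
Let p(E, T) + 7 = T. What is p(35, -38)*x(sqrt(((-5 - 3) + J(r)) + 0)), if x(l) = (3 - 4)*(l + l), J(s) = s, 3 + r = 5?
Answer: 90*I*sqrt(6) ≈ 220.45*I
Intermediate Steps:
r = 2 (r = -3 + 5 = 2)
p(E, T) = -7 + T
x(l) = -2*l
p(35, -38)*x(sqrt(((-5 - 3) + J(r)) + 0)) = (-7 - 38)*(-2*sqrt(((-5 - 3) + 2) + 0)) = -(-90)*sqrt((-8 + 2) + 0) = -(-90)*sqrt(-6 + 0) = -(-90)*sqrt(-6) = -(-90)*I*sqrt(6) = 90*I*sqrt(6)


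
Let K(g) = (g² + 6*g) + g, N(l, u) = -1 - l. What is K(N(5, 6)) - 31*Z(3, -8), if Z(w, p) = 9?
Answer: -285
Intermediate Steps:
K(g) = g² + 7*g
K(N(5, 6)) - 31*Z(3, -8) = (-1 - 1*5)*(7 + (-1 - 1*5)) - 31*9 = (-1 - 5)*(7 + (-1 - 5)) - 279 = -6*(7 - 6) - 279 = -6*1 - 279 = -6 - 279 = -285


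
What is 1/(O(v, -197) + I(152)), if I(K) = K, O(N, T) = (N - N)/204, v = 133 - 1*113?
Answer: 1/152 ≈ 0.0065789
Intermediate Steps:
v = 20 (v = 133 - 113 = 20)
O(N, T) = 0 (O(N, T) = 0*(1/204) = 0)
1/(O(v, -197) + I(152)) = 1/(0 + 152) = 1/152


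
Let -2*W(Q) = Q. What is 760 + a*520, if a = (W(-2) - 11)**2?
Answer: 52760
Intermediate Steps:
W(Q) = -Q/2
a = 100 (a = (-1/2*(-2) - 11)**2 = (1 - 11)**2 = (-10)**2 = 100)
760 + a*520 = 760 + 100*520 = 760 + 52000 = 52760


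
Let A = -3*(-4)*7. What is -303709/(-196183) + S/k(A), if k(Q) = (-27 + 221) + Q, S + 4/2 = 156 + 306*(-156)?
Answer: -4625174202/27269437 ≈ -169.61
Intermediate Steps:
S = -47582 (S = -2 + (156 + 306*(-156)) = -2 + (156 - 47736) = -2 - 47580 = -47582)
A = 84 (A = 12*7 = 84)
k(Q) = 194 + Q
-303709/(-196183) + S/k(A) = -303709/(-196183) - 47582/(194 + 84) = -303709*(-1/196183) - 47582/278 = 303709/196183 - 47582*1/278 = 303709/196183 - 23791/139 = -4625174202/27269437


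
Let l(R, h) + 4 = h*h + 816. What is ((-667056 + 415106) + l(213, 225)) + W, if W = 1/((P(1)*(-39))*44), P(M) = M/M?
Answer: -344080309/1716 ≈ -2.0051e+5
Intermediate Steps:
l(R, h) = 812 + h² (l(R, h) = -4 + (h*h + 816) = -4 + (h² + 816) = -4 + (816 + h²) = 812 + h²)
P(M) = 1
W = -1/1716 (W = 1/((1*(-39))*44) = 1/(-39*44) = 1/(-1716) = -1/1716 ≈ -0.00058275)
((-667056 + 415106) + l(213, 225)) + W = ((-667056 + 415106) + (812 + 225²)) - 1/1716 = (-251950 + (812 + 50625)) - 1/1716 = (-251950 + 51437) - 1/1716 = -200513 - 1/1716 = -344080309/1716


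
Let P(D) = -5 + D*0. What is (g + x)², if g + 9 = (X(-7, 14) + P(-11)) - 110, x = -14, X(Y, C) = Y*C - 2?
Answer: 56644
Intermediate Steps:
X(Y, C) = -2 + C*Y (X(Y, C) = C*Y - 2 = -2 + C*Y)
P(D) = -5 (P(D) = -5 + 0 = -5)
g = -224 (g = -9 + (((-2 + 14*(-7)) - 5) - 110) = -9 + (((-2 - 98) - 5) - 110) = -9 + ((-100 - 5) - 110) = -9 + (-105 - 110) = -9 - 215 = -224)
(g + x)² = (-224 - 14)² = (-238)² = 56644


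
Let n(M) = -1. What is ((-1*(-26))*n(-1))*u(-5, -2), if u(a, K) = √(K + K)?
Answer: -52*I ≈ -52.0*I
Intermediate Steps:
u(a, K) = √2*√K (u(a, K) = √(2*K) = √2*√K)
((-1*(-26))*n(-1))*u(-5, -2) = (-1*(-26)*(-1))*(√2*√(-2)) = (26*(-1))*(√2*(I*√2)) = -52*I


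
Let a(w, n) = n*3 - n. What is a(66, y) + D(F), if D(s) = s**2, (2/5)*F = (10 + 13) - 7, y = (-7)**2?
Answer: 1698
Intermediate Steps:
y = 49
a(w, n) = 2*n (a(w, n) = 3*n - n = 2*n)
F = 40 (F = 5*((10 + 13) - 7)/2 = 5*(23 - 7)/2 = (5/2)*16 = 40)
a(66, y) + D(F) = 2*49 + 40**2 = 98 + 1600 = 1698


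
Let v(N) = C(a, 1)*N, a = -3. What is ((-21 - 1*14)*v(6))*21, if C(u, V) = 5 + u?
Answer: -8820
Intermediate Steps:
v(N) = 2*N (v(N) = (5 - 3)*N = 2*N)
((-21 - 1*14)*v(6))*21 = ((-21 - 1*14)*(2*6))*21 = ((-21 - 14)*12)*21 = -35*12*21 = -420*21 = -8820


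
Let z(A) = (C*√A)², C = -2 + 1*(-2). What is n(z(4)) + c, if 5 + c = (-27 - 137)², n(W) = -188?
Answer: 26703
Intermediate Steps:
C = -4 (C = -2 - 2 = -4)
z(A) = 16*A (z(A) = (-4*√A)² = 16*A)
c = 26891 (c = -5 + (-27 - 137)² = -5 + (-164)² = -5 + 26896 = 26891)
n(z(4)) + c = -188 + 26891 = 26703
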